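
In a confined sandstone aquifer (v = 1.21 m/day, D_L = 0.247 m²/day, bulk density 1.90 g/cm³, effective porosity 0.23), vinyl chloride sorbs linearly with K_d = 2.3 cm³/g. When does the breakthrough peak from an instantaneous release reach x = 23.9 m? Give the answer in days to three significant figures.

392 days

Retardation factor R = 1 + ρ_b·K_d/n = 1 + 1.90 × 2.3/0.23 = 20.00.
Sorption retards both mechanisms: v_R = v/R = 0.06050 m/day, D_R = D/R = 0.01235 m²/day.
Peak time from v_R²t² + 2D_R t − x² = 0: t = (√(D_R² + v_R²x²) − D_R)/v_R².
√(D_R² + v_R²x²) = √(0.01235² + 0.06050² × 23.9²) = 1.446; v_R² = 0.003660.
t = (1.446 − 0.01235)/0.003660 = 392 days.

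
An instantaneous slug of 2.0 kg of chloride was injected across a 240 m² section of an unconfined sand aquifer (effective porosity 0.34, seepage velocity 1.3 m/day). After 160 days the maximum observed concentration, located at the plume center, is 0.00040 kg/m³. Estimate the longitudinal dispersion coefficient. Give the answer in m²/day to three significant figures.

1.87 m²/day

At the plume center C_max = M/(n_e·A·√(4πDt)), so D = M²/(4πt·(n_e·A·C_max)²).
n_e·A·C_max = 0.34 × 240 × 0.00040 = 0.03264 kg/m.
D = 2.0²/(4π × 160 × 0.03264²) = 1.87 m²/day.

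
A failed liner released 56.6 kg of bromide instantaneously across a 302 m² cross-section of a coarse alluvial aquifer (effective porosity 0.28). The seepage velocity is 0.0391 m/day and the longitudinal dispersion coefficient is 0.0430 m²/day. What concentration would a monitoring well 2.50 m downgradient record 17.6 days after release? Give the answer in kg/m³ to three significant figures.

For an instantaneous plane source, C(x,t) = M/(n_e·A·√(4πDt)) · exp(−(x−vt)²/(4Dt)), with n_e·A the pore (flow) area.
Plume center vt = 0.0391 × 17.6 = 0.68816 m, so the well at 2.50 m is 1.81184 m downgradient of the peak.
√(4πDt) = 3.084 m, giving peak height M/(n_e·A·√(4πDt)) = 56.6/(0.28 × 302 × 3.084) = 0.2170 kg/m³.
(x−vt)²/(4Dt) = (1.81184)²/(4 × 0.0430 × 17.6) = 1.084; exp(−1.084) = 0.3382.
C = 0.2170 × 0.3382 = 0.0734 kg/m³.

0.0734 kg/m³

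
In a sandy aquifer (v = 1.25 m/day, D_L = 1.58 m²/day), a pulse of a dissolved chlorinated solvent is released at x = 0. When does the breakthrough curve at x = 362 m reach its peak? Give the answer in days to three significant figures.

For the 1D instantaneous-source solution, setting ∂C/∂t = 0 at fixed x gives v²t² + 2Dt − x² = 0, so t = (√(D² + v²x²) − D)/v².
√(D² + v²x²) = √(1.58² + 1.25² × 362²) = 452.5; v² = 1.5625.
t = (452.5 − 1.58)/1.5625 = 289 days (vs. the pure-advection estimate x/v = 290 d).

289 days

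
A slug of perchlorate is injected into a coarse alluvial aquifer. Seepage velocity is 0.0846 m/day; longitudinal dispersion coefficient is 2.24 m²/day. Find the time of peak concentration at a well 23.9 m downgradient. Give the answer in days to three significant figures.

For the 1D instantaneous-source solution, setting ∂C/∂t = 0 at fixed x gives v²t² + 2Dt − x² = 0, so t = (√(D² + v²x²) − D)/v².
√(D² + v²x²) = √(2.24² + 0.0846² × 23.9²) = 3.018; v² = 0.00715716.
t = (3.018 − 2.24)/0.00715716 = 109 days (vs. the pure-advection estimate x/v = 283 d).

109 days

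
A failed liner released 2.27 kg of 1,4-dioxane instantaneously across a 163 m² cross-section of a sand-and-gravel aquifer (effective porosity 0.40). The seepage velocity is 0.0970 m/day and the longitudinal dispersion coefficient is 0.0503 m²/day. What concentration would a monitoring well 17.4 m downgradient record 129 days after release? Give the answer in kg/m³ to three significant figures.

For an instantaneous plane source, C(x,t) = M/(n_e·A·√(4πDt)) · exp(−(x−vt)²/(4Dt)), with n_e·A the pore (flow) area.
Plume center vt = 0.0970 × 129 = 12.513 m, so the well at 17.4 m is 4.887 m downgradient of the peak.
√(4πDt) = 9.030 m, giving peak height M/(n_e·A·√(4πDt)) = 2.27/(0.40 × 163 × 9.030) = 0.003856 kg/m³.
(x−vt)²/(4Dt) = (4.887)²/(4 × 0.0503 × 129) = 0.9202; exp(−0.9202) = 0.3984.
C = 0.003856 × 0.3984 = 0.00154 kg/m³.

0.00154 kg/m³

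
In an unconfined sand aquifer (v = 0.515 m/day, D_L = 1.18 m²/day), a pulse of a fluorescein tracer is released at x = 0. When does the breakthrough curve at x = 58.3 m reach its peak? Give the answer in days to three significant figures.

For the 1D instantaneous-source solution, setting ∂C/∂t = 0 at fixed x gives v²t² + 2Dt − x² = 0, so t = (√(D² + v²x²) − D)/v².
√(D² + v²x²) = √(1.18² + 0.515² × 58.3²) = 30.05; v² = 0.265225.
t = (30.05 − 1.18)/0.265225 = 109 days (vs. the pure-advection estimate x/v = 113 d).

109 days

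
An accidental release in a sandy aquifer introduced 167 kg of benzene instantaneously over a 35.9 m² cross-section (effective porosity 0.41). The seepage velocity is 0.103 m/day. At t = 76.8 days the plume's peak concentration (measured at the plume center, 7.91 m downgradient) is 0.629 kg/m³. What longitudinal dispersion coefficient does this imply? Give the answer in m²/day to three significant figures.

At the plume center C_max = M/(n_e·A·√(4πDt)), so D = M²/(4πt·(n_e·A·C_max)²).
n_e·A·C_max = 0.41 × 35.9 × 0.629 = 9.258 kg/m.
D = 167²/(4π × 76.8 × 9.258²) = 0.337 m²/day.

0.337 m²/day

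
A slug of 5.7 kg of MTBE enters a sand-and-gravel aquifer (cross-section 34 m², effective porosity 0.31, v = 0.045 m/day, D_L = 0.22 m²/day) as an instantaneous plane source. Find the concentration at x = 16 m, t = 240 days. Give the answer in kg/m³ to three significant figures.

0.0185 kg/m³

For an instantaneous plane source, C(x,t) = M/(n_e·A·√(4πDt)) · exp(−(x−vt)²/(4Dt)), with n_e·A the pore (flow) area.
Plume center vt = 0.045 × 240 = 10.8 m, so the well at 16 m is 5.2 m downgradient of the peak.
√(4πDt) = 25.76 m, giving peak height M/(n_e·A·√(4πDt)) = 5.7/(0.31 × 34 × 25.76) = 0.02099 kg/m³.
(x−vt)²/(4Dt) = (5.2)²/(4 × 0.22 × 240) = 0.1280; exp(−0.1280) = 0.8799.
C = 0.02099 × 0.8799 = 0.0185 kg/m³.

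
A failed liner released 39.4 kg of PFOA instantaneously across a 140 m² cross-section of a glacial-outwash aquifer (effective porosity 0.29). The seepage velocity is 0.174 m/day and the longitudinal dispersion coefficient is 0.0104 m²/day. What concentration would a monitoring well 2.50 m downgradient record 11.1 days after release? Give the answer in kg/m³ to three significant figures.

For an instantaneous plane source, C(x,t) = M/(n_e·A·√(4πDt)) · exp(−(x−vt)²/(4Dt)), with n_e·A the pore (flow) area.
Plume center vt = 0.174 × 11.1 = 1.9314 m, so the well at 2.50 m is 0.5686 m downgradient of the peak.
√(4πDt) = 1.204 m, giving peak height M/(n_e·A·√(4πDt)) = 39.4/(0.29 × 140 × 1.204) = 0.8060 kg/m³.
(x−vt)²/(4Dt) = (0.5686)²/(4 × 0.0104 × 11.1) = 0.7002; exp(−0.7002) = 0.4965.
C = 0.8060 × 0.4965 = 0.400 kg/m³.

0.400 kg/m³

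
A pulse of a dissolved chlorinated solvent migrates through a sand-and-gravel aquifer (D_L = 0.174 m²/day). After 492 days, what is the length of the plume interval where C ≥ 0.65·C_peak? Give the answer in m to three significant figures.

24.3 m

The plume is Gaussian with σ = √(2Dt) = √(2 × 0.174 × 492) = 13.08 m.
C/C_peak = exp(−Δx²/(2σ²)) = 0.65 ⇒ Δx = σ·√(−2 ln 0.65) = 13.08 × 0.9282 = 12.14 m.
Width = 2Δx = 24.3 m.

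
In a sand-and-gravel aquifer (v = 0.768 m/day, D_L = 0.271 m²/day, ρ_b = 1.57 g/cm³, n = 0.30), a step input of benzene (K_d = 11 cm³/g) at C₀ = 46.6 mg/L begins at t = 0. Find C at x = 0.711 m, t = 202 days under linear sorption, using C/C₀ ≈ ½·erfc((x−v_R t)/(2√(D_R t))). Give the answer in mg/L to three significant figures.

Retardation factor R = 1 + ρ_b·K_d/n = 1 + 1.57 × 11/0.30 = 58.57.
Sorption retards both mechanisms: v_R = v/R = 0.01311 m/day, D_R = D/R = 0.004627 m²/day.
v_R·t = 0.01311 × 202 = 2.64822 m; 2√(D_R t) = 1.934 m; argument = (0.711 − 2.64822)/1.934 = -1.002.
C = C₀ × ½·erfc(-1.002) = 46.6 × 0.9218 = 43.0 mg/L.

43.0 mg/L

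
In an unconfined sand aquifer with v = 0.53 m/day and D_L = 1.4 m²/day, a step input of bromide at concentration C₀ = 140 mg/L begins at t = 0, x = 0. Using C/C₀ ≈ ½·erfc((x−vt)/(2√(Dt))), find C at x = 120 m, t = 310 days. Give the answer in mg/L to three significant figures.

131 mg/L

For a continuous step input, C/C₀ ≈ ½·erfc((x−vt)/(2√(Dt))).
vt = 0.53 × 310 = 164.3 m and 2√(Dt) = 2√(1.4 × 310) = 41.67 m.
Argument (x−vt)/(2√(Dt)) = (120 − 164.3)/41.67 = -1.063; ½·erfc(-1.063) = 0.9336.
C = 140 × 0.9336 = 131 mg/L.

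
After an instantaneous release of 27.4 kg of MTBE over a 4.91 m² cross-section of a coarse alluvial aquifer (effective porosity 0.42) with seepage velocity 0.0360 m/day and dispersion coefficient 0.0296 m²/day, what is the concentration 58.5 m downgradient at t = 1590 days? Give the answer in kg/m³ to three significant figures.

For an instantaneous plane source, C(x,t) = M/(n_e·A·√(4πDt)) · exp(−(x−vt)²/(4Dt)), with n_e·A the pore (flow) area.
Plume center vt = 0.0360 × 1590 = 57.24 m, so the well at 58.5 m is 1.26 m downgradient of the peak.
√(4πDt) = 24.32 m, giving peak height M/(n_e·A·√(4πDt)) = 27.4/(0.42 × 4.91 × 24.32) = 0.5463 kg/m³.
(x−vt)²/(4Dt) = (1.26)²/(4 × 0.0296 × 1590) = 0.008433; exp(−0.008433) = 0.9916.
C = 0.5463 × 0.9916 = 0.542 kg/m³.

0.542 kg/m³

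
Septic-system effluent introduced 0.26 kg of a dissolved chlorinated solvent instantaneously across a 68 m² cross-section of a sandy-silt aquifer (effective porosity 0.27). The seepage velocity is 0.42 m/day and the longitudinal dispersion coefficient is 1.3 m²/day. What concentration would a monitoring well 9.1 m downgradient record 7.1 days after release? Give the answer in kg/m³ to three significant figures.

0.000477 kg/m³

For an instantaneous plane source, C(x,t) = M/(n_e·A·√(4πDt)) · exp(−(x−vt)²/(4Dt)), with n_e·A the pore (flow) area.
Plume center vt = 0.42 × 7.1 = 2.982 m, so the well at 9.1 m is 6.118 m downgradient of the peak.
√(4πDt) = 10.77 m, giving peak height M/(n_e·A·√(4πDt)) = 0.26/(0.27 × 68 × 10.77) = 0.001315 kg/m³.
(x−vt)²/(4Dt) = (6.118)²/(4 × 1.3 × 7.1) = 1.014; exp(−1.014) = 0.3628.
C = 0.001315 × 0.3628 = 0.000477 kg/m³.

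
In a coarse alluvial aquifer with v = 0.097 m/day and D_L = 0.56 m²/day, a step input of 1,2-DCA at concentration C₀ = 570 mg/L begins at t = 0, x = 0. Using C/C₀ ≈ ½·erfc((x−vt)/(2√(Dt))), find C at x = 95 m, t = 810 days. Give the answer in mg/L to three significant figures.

167 mg/L

For a continuous step input, C/C₀ ≈ ½·erfc((x−vt)/(2√(Dt))).
vt = 0.097 × 810 = 78.57 m and 2√(Dt) = 2√(0.56 × 810) = 42.60 m.
Argument (x−vt)/(2√(Dt)) = (95 − 78.57)/42.60 = 0.3857; ½·erfc(0.3857) = 0.2927.
C = 570 × 0.2927 = 167 mg/L.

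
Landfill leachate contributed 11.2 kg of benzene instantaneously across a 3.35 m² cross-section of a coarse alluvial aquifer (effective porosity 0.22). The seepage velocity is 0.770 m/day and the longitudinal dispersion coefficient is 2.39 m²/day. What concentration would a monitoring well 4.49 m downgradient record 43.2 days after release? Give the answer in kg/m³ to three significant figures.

For an instantaneous plane source, C(x,t) = M/(n_e·A·√(4πDt)) · exp(−(x−vt)²/(4Dt)), with n_e·A the pore (flow) area.
Plume center vt = 0.770 × 43.2 = 33.264 m, so the well at 4.49 m is 28.774 m upgradient of the peak.
√(4πDt) = 36.02 m, giving peak height M/(n_e·A·√(4πDt)) = 11.2/(0.22 × 3.35 × 36.02) = 0.4219 kg/m³.
(x−vt)²/(4Dt) = (-28.774)²/(4 × 2.39 × 43.2) = 2.005; exp(−2.005) = 0.1347.
C = 0.4219 × 0.1347 = 0.0568 kg/m³.

0.0568 kg/m³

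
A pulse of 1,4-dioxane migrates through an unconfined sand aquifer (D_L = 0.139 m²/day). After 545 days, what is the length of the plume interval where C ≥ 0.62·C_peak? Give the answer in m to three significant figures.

The plume is Gaussian with σ = √(2Dt) = √(2 × 0.139 × 545) = 12.31 m.
C/C_peak = exp(−Δx²/(2σ²)) = 0.62 ⇒ Δx = σ·√(−2 ln 0.62) = 12.31 × 0.9778 = 12.04 m.
Width = 2Δx = 24.1 m.

24.1 m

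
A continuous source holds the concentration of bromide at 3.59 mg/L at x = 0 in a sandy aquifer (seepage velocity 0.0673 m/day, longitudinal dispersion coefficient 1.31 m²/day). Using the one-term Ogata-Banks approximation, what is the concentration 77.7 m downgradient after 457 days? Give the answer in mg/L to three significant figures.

For a continuous step input, C/C₀ ≈ ½·erfc((x−vt)/(2√(Dt))).
vt = 0.0673 × 457 = 30.7561 m and 2√(Dt) = 2√(1.31 × 457) = 48.94 m.
Argument (x−vt)/(2√(Dt)) = (77.7 − 30.7561)/48.94 = 0.9592; ½·erfc(0.9592) = 0.08747.
C = 3.59 × 0.08747 = 0.314 mg/L.

0.314 mg/L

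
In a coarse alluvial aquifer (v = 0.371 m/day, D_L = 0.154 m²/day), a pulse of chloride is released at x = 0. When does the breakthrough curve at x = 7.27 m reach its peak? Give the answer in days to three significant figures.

18.5 days

For the 1D instantaneous-source solution, setting ∂C/∂t = 0 at fixed x gives v²t² + 2Dt − x² = 0, so t = (√(D² + v²x²) − D)/v².
√(D² + v²x²) = √(0.154² + 0.371² × 7.27²) = 2.702; v² = 0.137641.
t = (2.702 − 0.154)/0.137641 = 18.5 days (vs. the pure-advection estimate x/v = 19.6 d).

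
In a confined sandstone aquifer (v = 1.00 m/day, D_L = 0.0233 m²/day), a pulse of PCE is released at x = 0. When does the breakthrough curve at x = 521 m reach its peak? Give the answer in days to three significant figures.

521 days

For the 1D instantaneous-source solution, setting ∂C/∂t = 0 at fixed x gives v²t² + 2Dt − x² = 0, so t = (√(D² + v²x²) − D)/v².
√(D² + v²x²) = √(0.0233² + 1.00² × 521²) = 521.0; v² = 1.
t = (521.0 − 0.0233)/1 = 521 days (vs. the pure-advection estimate x/v = 521 d).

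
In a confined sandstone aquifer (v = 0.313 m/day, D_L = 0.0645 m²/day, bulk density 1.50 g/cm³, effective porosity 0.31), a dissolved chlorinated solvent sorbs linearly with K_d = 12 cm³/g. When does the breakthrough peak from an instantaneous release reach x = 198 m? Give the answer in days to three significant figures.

37300 days

Retardation factor R = 1 + ρ_b·K_d/n = 1 + 1.50 × 12/0.31 = 59.06.
Sorption retards both mechanisms: v_R = v/R = 0.005300 m/day, D_R = D/R = 0.001092 m²/day.
Peak time from v_R²t² + 2D_R t − x² = 0: t = (√(D_R² + v_R²x²) − D_R)/v_R².
√(D_R² + v_R²x²) = √(0.001092² + 0.005300² × 198²) = 1.049; v_R² = 2.809e-05.
t = (1.049 − 0.001092)/2.809e-05 = 37300 days.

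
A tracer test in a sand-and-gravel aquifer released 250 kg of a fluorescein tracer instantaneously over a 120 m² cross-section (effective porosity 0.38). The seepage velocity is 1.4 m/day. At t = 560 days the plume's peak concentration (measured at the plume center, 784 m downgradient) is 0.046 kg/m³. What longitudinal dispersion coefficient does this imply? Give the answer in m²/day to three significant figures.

At the plume center C_max = M/(n_e·A·√(4πDt)), so D = M²/(4πt·(n_e·A·C_max)²).
n_e·A·C_max = 0.38 × 120 × 0.046 = 2.098 kg/m.
D = 250²/(4π × 560 × 2.098²) = 2.02 m²/day.

2.02 m²/day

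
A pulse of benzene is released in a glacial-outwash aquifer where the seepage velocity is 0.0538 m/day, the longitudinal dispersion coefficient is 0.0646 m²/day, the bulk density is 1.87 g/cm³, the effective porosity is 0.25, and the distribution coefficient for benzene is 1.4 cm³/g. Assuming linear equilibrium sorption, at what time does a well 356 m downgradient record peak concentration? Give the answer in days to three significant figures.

75700 days

Retardation factor R = 1 + ρ_b·K_d/n = 1 + 1.87 × 1.4/0.25 = 11.47.
Sorption retards both mechanisms: v_R = v/R = 0.004690 m/day, D_R = D/R = 0.005632 m²/day.
Peak time from v_R²t² + 2D_R t − x² = 0: t = (√(D_R² + v_R²x²) − D_R)/v_R².
√(D_R² + v_R²x²) = √(0.005632² + 0.004690² × 356²) = 1.670; v_R² = 2.200e-05.
t = (1.670 − 0.005632)/2.200e-05 = 75700 days.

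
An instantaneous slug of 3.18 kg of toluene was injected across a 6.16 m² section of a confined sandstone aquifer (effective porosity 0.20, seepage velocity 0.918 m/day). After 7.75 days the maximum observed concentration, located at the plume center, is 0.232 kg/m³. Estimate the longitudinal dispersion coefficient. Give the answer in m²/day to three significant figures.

At the plume center C_max = M/(n_e·A·√(4πDt)), so D = M²/(4πt·(n_e·A·C_max)²).
n_e·A·C_max = 0.20 × 6.16 × 0.232 = 0.2858 kg/m.
D = 3.18²/(4π × 7.75 × 0.2858²) = 1.27 m²/day.

1.27 m²/day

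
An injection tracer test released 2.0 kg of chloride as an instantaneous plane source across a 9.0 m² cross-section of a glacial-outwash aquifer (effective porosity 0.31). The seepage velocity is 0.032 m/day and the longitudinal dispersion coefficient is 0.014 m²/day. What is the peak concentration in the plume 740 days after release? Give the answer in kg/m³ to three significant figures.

0.0628 kg/m³

The peak of an instantaneous 1D plume sits at x = vt; there the Gaussian factor is 1 and C_max = M/(n_e·A·√(4πDt)), where n_e·A is the pore area the mass is dissolved in.
√(4πDt) = √(4π × 0.014 × 740) = 11.41 m, so C_max = 2.0/(0.31 × 9.0 × 11.41) = 0.0628 kg/m³.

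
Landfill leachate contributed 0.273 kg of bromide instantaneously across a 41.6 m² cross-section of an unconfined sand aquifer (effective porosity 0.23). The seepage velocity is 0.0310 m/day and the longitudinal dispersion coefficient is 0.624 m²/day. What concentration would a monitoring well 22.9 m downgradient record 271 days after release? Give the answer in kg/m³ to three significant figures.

0.000454 kg/m³

For an instantaneous plane source, C(x,t) = M/(n_e·A·√(4πDt)) · exp(−(x−vt)²/(4Dt)), with n_e·A the pore (flow) area.
Plume center vt = 0.0310 × 271 = 8.401 m, so the well at 22.9 m is 14.499 m downgradient of the peak.
√(4πDt) = 46.10 m, giving peak height M/(n_e·A·√(4πDt)) = 0.273/(0.23 × 41.6 × 46.10) = 0.0006189 kg/m³.
(x−vt)²/(4Dt) = (14.499)²/(4 × 0.624 × 271) = 0.3108; exp(−0.3108) = 0.7329.
C = 0.0006189 × 0.7329 = 0.000454 kg/m³.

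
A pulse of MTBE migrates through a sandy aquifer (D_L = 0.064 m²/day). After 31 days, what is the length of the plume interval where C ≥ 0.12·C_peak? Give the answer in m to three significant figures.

8.20 m

The plume is Gaussian with σ = √(2Dt) = √(2 × 0.064 × 31) = 1.992 m.
C/C_peak = exp(−Δx²/(2σ²)) = 0.12 ⇒ Δx = σ·√(−2 ln 0.12) = 1.992 × 2.059 = 4.102 m.
Width = 2Δx = 8.20 m.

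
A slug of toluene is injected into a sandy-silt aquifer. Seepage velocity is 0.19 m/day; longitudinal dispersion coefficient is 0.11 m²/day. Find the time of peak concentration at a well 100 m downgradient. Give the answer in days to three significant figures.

523 days

For the 1D instantaneous-source solution, setting ∂C/∂t = 0 at fixed x gives v²t² + 2Dt − x² = 0, so t = (√(D² + v²x²) − D)/v².
√(D² + v²x²) = √(0.11² + 0.19² × 100²) = 19.00; v² = 0.0361.
t = (19.00 − 0.11)/0.0361 = 523 days (vs. the pure-advection estimate x/v = 526 d).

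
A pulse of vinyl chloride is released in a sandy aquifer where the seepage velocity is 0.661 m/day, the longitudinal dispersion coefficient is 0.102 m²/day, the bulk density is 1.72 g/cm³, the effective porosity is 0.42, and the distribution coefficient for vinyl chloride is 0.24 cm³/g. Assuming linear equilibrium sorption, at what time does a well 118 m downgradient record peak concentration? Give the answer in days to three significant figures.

Retardation factor R = 1 + ρ_b·K_d/n = 1 + 1.72 × 0.24/0.42 = 1.983.
Sorption retards both mechanisms: v_R = v/R = 0.3333 m/day, D_R = D/R = 0.05144 m²/day.
Peak time from v_R²t² + 2D_R t − x² = 0: t = (√(D_R² + v_R²x²) − D_R)/v_R².
√(D_R² + v_R²x²) = √(0.05144² + 0.3333² × 118²) = 39.33; v_R² = 0.1111.
t = (39.33 − 0.05144)/0.1111 = 354 days.

354 days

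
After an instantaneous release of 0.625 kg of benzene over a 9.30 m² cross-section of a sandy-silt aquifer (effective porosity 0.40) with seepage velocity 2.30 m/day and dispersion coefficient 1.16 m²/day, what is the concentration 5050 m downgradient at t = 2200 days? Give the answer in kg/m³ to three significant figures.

For an instantaneous plane source, C(x,t) = M/(n_e·A·√(4πDt)) · exp(−(x−vt)²/(4Dt)), with n_e·A the pore (flow) area.
Plume center vt = 2.30 × 2200 = 5060 m, so the well at 5050 m is 10 m upgradient of the peak.
√(4πDt) = 179.1 m, giving peak height M/(n_e·A·√(4πDt)) = 0.625/(0.40 × 9.30 × 179.1) = 0.0009381 kg/m³.
(x−vt)²/(4Dt) = (-10)²/(4 × 1.16 × 2200) = 0.009796; exp(−0.009796) = 0.9903.
C = 0.0009381 × 0.9903 = 0.000929 kg/m³.

0.000929 kg/m³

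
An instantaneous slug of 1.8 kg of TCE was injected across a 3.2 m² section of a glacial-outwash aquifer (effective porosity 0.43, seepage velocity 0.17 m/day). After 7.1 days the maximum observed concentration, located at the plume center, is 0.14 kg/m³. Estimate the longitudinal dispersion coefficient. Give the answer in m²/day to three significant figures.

At the plume center C_max = M/(n_e·A·√(4πDt)), so D = M²/(4πt·(n_e·A·C_max)²).
n_e·A·C_max = 0.43 × 3.2 × 0.14 = 0.1926 kg/m.
D = 1.8²/(4π × 7.1 × 0.1926²) = 0.979 m²/day.

0.979 m²/day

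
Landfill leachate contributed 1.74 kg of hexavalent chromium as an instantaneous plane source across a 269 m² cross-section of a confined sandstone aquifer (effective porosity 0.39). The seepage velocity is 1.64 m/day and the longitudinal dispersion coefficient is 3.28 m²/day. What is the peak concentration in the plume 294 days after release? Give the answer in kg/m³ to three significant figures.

The peak of an instantaneous 1D plume sits at x = vt; there the Gaussian factor is 1 and C_max = M/(n_e·A·√(4πDt)), where n_e·A is the pore area the mass is dissolved in.
√(4πDt) = √(4π × 3.28 × 294) = 110.1 m, so C_max = 1.74/(0.39 × 269 × 110.1) = 0.000151 kg/m³.

0.000151 kg/m³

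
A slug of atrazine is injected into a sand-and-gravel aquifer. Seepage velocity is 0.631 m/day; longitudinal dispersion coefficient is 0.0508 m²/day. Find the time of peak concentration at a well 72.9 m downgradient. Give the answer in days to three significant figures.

115 days

For the 1D instantaneous-source solution, setting ∂C/∂t = 0 at fixed x gives v²t² + 2Dt − x² = 0, so t = (√(D² + v²x²) − D)/v².
√(D² + v²x²) = √(0.0508² + 0.631² × 72.9²) = 46.00; v² = 0.398161.
t = (46.00 − 0.0508)/0.398161 = 115 days (vs. the pure-advection estimate x/v = 116 d).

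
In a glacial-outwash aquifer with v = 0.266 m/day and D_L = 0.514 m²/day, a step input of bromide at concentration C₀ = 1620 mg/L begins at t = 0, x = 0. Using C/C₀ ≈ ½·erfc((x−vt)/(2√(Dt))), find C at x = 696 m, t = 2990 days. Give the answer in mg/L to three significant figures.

1560 mg/L

For a continuous step input, C/C₀ ≈ ½·erfc((x−vt)/(2√(Dt))).
vt = 0.266 × 2990 = 795.34 m and 2√(Dt) = 2√(0.514 × 2990) = 78.41 m.
Argument (x−vt)/(2√(Dt)) = (696 − 795.34)/78.41 = -1.267; ½·erfc(-1.267) = 0.9634.
C = 1620 × 0.9634 = 1560 mg/L.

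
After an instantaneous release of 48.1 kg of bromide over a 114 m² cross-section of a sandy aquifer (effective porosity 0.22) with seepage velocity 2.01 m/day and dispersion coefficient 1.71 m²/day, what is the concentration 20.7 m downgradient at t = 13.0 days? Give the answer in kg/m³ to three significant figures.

For an instantaneous plane source, C(x,t) = M/(n_e·A·√(4πDt)) · exp(−(x−vt)²/(4Dt)), with n_e·A the pore (flow) area.
Plume center vt = 2.01 × 13.0 = 26.13 m, so the well at 20.7 m is 5.43 m upgradient of the peak.
√(4πDt) = 16.71 m, giving peak height M/(n_e·A·√(4πDt)) = 48.1/(0.22 × 114 × 16.71) = 0.1148 kg/m³.
(x−vt)²/(4Dt) = (-5.43)²/(4 × 1.71 × 13.0) = 0.3316; exp(−0.3316) = 0.7178.
C = 0.1148 × 0.7178 = 0.0824 kg/m³.

0.0824 kg/m³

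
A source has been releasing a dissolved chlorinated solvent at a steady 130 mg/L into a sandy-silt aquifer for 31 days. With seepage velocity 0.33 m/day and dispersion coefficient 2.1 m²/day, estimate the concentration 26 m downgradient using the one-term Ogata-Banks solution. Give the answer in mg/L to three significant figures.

10.9 mg/L

For a continuous step input, C/C₀ ≈ ½·erfc((x−vt)/(2√(Dt))).
vt = 0.33 × 31 = 10.23 m and 2√(Dt) = 2√(2.1 × 31) = 16.14 m.
Argument (x−vt)/(2√(Dt)) = (26 − 10.23)/16.14 = 0.9771; ½·erfc(0.9771) = 0.08351.
C = 130 × 0.08351 = 10.9 mg/L.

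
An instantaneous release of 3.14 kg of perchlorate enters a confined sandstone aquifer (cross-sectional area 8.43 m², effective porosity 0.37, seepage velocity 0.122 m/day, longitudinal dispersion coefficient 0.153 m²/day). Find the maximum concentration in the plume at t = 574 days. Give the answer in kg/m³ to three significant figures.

The peak of an instantaneous 1D plume sits at x = vt; there the Gaussian factor is 1 and C_max = M/(n_e·A·√(4πDt)), where n_e·A is the pore area the mass is dissolved in.
√(4πDt) = √(4π × 0.153 × 574) = 33.22 m, so C_max = 3.14/(0.37 × 8.43 × 33.22) = 0.0303 kg/m³.

0.0303 kg/m³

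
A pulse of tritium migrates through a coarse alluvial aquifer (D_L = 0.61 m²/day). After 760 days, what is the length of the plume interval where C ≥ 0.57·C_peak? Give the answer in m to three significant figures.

64.6 m

The plume is Gaussian with σ = √(2Dt) = √(2 × 0.61 × 760) = 30.45 m.
C/C_peak = exp(−Δx²/(2σ²)) = 0.57 ⇒ Δx = σ·√(−2 ln 0.57) = 30.45 × 1.060 = 32.28 m.
Width = 2Δx = 64.6 m.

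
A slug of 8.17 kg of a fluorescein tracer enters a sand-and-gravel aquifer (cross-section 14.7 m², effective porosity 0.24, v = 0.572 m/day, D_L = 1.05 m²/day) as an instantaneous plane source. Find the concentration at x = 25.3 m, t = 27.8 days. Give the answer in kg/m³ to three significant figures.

For an instantaneous plane source, C(x,t) = M/(n_e·A·√(4πDt)) · exp(−(x−vt)²/(4Dt)), with n_e·A the pore (flow) area.
Plume center vt = 0.572 × 27.8 = 15.9016 m, so the well at 25.3 m is 9.3984 m downgradient of the peak.
√(4πDt) = 19.15 m, giving peak height M/(n_e·A·√(4πDt)) = 8.17/(0.24 × 14.7 × 19.15) = 0.1209 kg/m³.
(x−vt)²/(4Dt) = (9.3984)²/(4 × 1.05 × 27.8) = 0.7565; exp(−0.7565) = 0.4693.
C = 0.1209 × 0.4693 = 0.0567 kg/m³.

0.0567 kg/m³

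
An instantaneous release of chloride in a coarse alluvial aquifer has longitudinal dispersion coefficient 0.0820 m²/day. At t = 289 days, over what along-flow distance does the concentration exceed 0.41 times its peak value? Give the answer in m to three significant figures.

The plume is Gaussian with σ = √(2Dt) = √(2 × 0.0820 × 289) = 6.884 m.
C/C_peak = exp(−Δx²/(2σ²)) = 0.41 ⇒ Δx = σ·√(−2 ln 0.41) = 6.884 × 1.335 = 9.190 m.
Width = 2Δx = 18.4 m.

18.4 m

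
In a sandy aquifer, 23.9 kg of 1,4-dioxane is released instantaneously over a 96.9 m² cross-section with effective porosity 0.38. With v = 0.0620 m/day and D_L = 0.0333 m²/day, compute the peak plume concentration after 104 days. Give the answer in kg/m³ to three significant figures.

The peak of an instantaneous 1D plume sits at x = vt; there the Gaussian factor is 1 and C_max = M/(n_e·A·√(4πDt)), where n_e·A is the pore area the mass is dissolved in.
√(4πDt) = √(4π × 0.0333 × 104) = 6.597 m, so C_max = 23.9/(0.38 × 96.9 × 6.597) = 0.0984 kg/m³.

0.0984 kg/m³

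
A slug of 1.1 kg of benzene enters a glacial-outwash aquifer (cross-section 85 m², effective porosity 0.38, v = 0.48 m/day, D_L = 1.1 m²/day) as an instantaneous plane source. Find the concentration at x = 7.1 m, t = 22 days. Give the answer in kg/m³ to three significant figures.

For an instantaneous plane source, C(x,t) = M/(n_e·A·√(4πDt)) · exp(−(x−vt)²/(4Dt)), with n_e·A the pore (flow) area.
Plume center vt = 0.48 × 22 = 10.56 m, so the well at 7.1 m is 3.46 m upgradient of the peak.
√(4πDt) = 17.44 m, giving peak height M/(n_e·A·√(4πDt)) = 1.1/(0.38 × 85 × 17.44) = 0.001953 kg/m³.
(x−vt)²/(4Dt) = (-3.46)²/(4 × 1.1 × 22) = 0.1237; exp(−0.1237) = 0.8836.
C = 0.001953 × 0.8836 = 0.00173 kg/m³.

0.00173 kg/m³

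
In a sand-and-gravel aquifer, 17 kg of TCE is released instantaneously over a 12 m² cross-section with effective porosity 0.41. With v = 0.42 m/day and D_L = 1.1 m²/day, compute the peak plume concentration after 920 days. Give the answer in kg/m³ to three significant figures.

The peak of an instantaneous 1D plume sits at x = vt; there the Gaussian factor is 1 and C_max = M/(n_e·A·√(4πDt)), where n_e·A is the pore area the mass is dissolved in.
√(4πDt) = √(4π × 1.1 × 920) = 112.8 m, so C_max = 17/(0.41 × 12 × 112.8) = 0.0306 kg/m³.

0.0306 kg/m³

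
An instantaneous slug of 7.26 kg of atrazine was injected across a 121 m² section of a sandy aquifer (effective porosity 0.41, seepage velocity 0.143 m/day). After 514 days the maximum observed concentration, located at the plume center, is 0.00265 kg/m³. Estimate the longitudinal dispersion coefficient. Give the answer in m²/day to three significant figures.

0.472 m²/day

At the plume center C_max = M/(n_e·A·√(4πDt)), so D = M²/(4πt·(n_e·A·C_max)²).
n_e·A·C_max = 0.41 × 121 × 0.00265 = 0.1315 kg/m.
D = 7.26²/(4π × 514 × 0.1315²) = 0.472 m²/day.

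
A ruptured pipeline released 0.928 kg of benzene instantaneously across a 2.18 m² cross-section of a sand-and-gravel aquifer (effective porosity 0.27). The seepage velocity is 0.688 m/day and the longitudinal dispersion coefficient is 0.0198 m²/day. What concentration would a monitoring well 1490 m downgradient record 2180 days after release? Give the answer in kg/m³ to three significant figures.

For an instantaneous plane source, C(x,t) = M/(n_e·A·√(4πDt)) · exp(−(x−vt)²/(4Dt)), with n_e·A the pore (flow) area.
Plume center vt = 0.688 × 2180 = 1499.84 m, so the well at 1490 m is 9.84 m upgradient of the peak.
√(4πDt) = 23.29 m, giving peak height M/(n_e·A·√(4πDt)) = 0.928/(0.27 × 2.18 × 23.29) = 0.06770 kg/m³.
(x−vt)²/(4Dt) = (-9.84)²/(4 × 0.0198 × 2180) = 0.5608; exp(−0.5608) = 0.5708.
C = 0.06770 × 0.5708 = 0.0386 kg/m³.

0.0386 kg/m³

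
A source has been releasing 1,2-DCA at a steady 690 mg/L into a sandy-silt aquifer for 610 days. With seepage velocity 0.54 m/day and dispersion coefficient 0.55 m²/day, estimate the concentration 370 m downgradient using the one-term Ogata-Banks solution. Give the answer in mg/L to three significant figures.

For a continuous step input, C/C₀ ≈ ½·erfc((x−vt)/(2√(Dt))).
vt = 0.54 × 610 = 329.4 m and 2√(Dt) = 2√(0.55 × 610) = 36.63 m.
Argument (x−vt)/(2√(Dt)) = (370 − 329.4)/36.63 = 1.108; ½·erfc(1.108) = 0.05856.
C = 690 × 0.05856 = 40.4 mg/L.

40.4 mg/L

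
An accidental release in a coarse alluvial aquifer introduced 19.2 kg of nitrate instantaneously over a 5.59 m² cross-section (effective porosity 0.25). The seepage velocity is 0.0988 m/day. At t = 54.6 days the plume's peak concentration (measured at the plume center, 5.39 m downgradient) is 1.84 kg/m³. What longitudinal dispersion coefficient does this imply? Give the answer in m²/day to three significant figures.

0.0813 m²/day

At the plume center C_max = M/(n_e·A·√(4πDt)), so D = M²/(4πt·(n_e·A·C_max)²).
n_e·A·C_max = 0.25 × 5.59 × 1.84 = 2.571 kg/m.
D = 19.2²/(4π × 54.6 × 2.571²) = 0.0813 m²/day.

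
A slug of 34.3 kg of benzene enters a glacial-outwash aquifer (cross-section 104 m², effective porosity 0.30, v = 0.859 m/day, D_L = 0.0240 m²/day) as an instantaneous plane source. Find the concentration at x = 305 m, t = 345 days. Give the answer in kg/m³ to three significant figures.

0.0113 kg/m³

For an instantaneous plane source, C(x,t) = M/(n_e·A·√(4πDt)) · exp(−(x−vt)²/(4Dt)), with n_e·A the pore (flow) area.
Plume center vt = 0.859 × 345 = 296.355 m, so the well at 305 m is 8.645 m downgradient of the peak.
√(4πDt) = 10.20 m, giving peak height M/(n_e·A·√(4πDt)) = 34.3/(0.30 × 104 × 10.20) = 0.1078 kg/m³.
(x−vt)²/(4Dt) = (8.645)²/(4 × 0.0240 × 345) = 2.257; exp(−2.257) = 0.1047.
C = 0.1078 × 0.1047 = 0.0113 kg/m³.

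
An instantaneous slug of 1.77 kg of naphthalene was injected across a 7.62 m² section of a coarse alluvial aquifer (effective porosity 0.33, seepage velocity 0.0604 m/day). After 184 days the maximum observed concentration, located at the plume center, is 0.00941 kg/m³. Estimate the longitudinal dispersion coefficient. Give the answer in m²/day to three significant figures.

At the plume center C_max = M/(n_e·A·√(4πDt)), so D = M²/(4πt·(n_e·A·C_max)²).
n_e·A·C_max = 0.33 × 7.62 × 0.00941 = 0.02366 kg/m.
D = 1.77²/(4π × 184 × 0.02366²) = 2.42 m²/day.

2.42 m²/day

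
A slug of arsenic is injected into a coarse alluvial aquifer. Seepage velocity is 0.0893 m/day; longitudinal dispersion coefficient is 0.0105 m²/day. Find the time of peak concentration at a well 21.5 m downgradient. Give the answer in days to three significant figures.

For the 1D instantaneous-source solution, setting ∂C/∂t = 0 at fixed x gives v²t² + 2Dt − x² = 0, so t = (√(D² + v²x²) − D)/v².
√(D² + v²x²) = √(0.0105² + 0.0893² × 21.5²) = 1.920; v² = 0.00797449.
t = (1.920 − 0.0105)/0.00797449 = 239 days (vs. the pure-advection estimate x/v = 241 d).

239 days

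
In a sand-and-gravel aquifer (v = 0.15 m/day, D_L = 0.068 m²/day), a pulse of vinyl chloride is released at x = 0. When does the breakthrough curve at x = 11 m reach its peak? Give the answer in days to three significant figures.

For the 1D instantaneous-source solution, setting ∂C/∂t = 0 at fixed x gives v²t² + 2Dt − x² = 0, so t = (√(D² + v²x²) − D)/v².
√(D² + v²x²) = √(0.068² + 0.15² × 11²) = 1.651; v² = 0.0225.
t = (1.651 − 0.068)/0.0225 = 70.4 days (vs. the pure-advection estimate x/v = 73.3 d).

70.4 days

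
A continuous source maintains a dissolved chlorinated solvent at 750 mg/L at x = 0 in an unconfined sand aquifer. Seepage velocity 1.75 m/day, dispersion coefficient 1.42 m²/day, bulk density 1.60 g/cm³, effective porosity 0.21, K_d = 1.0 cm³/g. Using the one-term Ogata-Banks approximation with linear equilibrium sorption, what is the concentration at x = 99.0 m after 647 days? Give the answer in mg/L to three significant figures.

Retardation factor R = 1 + ρ_b·K_d/n = 1 + 1.60 × 1.0/0.21 = 8.619.
Sorption retards both mechanisms: v_R = v/R = 0.2030 m/day, D_R = D/R = 0.1648 m²/day.
v_R·t = 0.2030 × 647 = 131.341 m; 2√(D_R t) = 20.65 m; argument = (99.0 − 131.341)/20.65 = -1.566.
C = C₀ × ½·erfc(-1.566) = 750 × 0.9866 = 740 mg/L.

740 mg/L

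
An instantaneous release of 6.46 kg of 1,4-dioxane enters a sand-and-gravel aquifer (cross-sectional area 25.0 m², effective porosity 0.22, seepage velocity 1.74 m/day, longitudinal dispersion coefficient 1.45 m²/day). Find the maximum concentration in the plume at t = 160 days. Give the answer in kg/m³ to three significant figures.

The peak of an instantaneous 1D plume sits at x = vt; there the Gaussian factor is 1 and C_max = M/(n_e·A·√(4πDt)), where n_e·A is the pore area the mass is dissolved in.
√(4πDt) = √(4π × 1.45 × 160) = 53.99 m, so C_max = 6.46/(0.22 × 25.0 × 53.99) = 0.0218 kg/m³.

0.0218 kg/m³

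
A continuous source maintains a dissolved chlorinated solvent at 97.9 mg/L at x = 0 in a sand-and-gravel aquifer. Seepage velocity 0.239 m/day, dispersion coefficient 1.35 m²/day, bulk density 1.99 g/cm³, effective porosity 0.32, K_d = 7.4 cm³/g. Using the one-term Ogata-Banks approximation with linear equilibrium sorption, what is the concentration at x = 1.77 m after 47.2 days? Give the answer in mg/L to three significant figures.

17.3 mg/L

Retardation factor R = 1 + ρ_b·K_d/n = 1 + 1.99 × 7.4/0.32 = 47.02.
Sorption retards both mechanisms: v_R = v/R = 0.005083 m/day, D_R = D/R = 0.02871 m²/day.
v_R·t = 0.005083 × 47.2 = 0.2399176 m; 2√(D_R t) = 2.328 m; argument = (1.77 − 0.2399176)/2.328 = 0.6573.
C = C₀ × ½·erfc(0.6573) = 97.9 × 0.1763 = 17.3 mg/L.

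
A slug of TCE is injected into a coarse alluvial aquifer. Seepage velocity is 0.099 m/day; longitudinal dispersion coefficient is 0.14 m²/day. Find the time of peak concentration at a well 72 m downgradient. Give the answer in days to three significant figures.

For the 1D instantaneous-source solution, setting ∂C/∂t = 0 at fixed x gives v²t² + 2Dt − x² = 0, so t = (√(D² + v²x²) − D)/v².
√(D² + v²x²) = √(0.14² + 0.099² × 72²) = 7.129; v² = 0.009801.
t = (7.129 − 0.14)/0.009801 = 713 days (vs. the pure-advection estimate x/v = 727 d).

713 days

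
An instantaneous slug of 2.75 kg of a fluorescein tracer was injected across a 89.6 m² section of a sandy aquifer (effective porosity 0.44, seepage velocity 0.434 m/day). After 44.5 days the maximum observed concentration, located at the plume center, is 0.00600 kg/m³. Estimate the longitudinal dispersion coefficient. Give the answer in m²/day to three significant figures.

At the plume center C_max = M/(n_e·A·√(4πDt)), so D = M²/(4πt·(n_e·A·C_max)²).
n_e·A·C_max = 0.44 × 89.6 × 0.00600 = 0.2365 kg/m.
D = 2.75²/(4π × 44.5 × 0.2365²) = 0.242 m²/day.

0.242 m²/day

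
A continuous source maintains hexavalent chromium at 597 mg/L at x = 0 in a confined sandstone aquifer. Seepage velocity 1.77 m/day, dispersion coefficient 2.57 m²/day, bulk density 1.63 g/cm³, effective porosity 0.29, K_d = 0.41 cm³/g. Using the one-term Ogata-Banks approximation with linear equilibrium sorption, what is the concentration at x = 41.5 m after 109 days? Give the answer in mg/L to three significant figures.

Retardation factor R = 1 + ρ_b·K_d/n = 1 + 1.63 × 0.41/0.29 = 3.304.
Sorption retards both mechanisms: v_R = v/R = 0.5357 m/day, D_R = D/R = 0.7778 m²/day.
v_R·t = 0.5357 × 109 = 58.3913 m; 2√(D_R t) = 18.42 m; argument = (41.5 − 58.3913)/18.42 = -0.9170.
C = C₀ × ½·erfc(-0.9170) = 597 × 0.9027 = 539 mg/L.

539 mg/L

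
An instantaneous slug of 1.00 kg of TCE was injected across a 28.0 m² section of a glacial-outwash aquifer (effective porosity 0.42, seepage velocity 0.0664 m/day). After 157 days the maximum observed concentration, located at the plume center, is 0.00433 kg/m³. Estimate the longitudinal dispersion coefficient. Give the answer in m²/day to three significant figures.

At the plume center C_max = M/(n_e·A·√(4πDt)), so D = M²/(4πt·(n_e·A·C_max)²).
n_e·A·C_max = 0.42 × 28.0 × 0.00433 = 0.05092 kg/m.
D = 1.00²/(4π × 157 × 0.05092²) = 0.195 m²/day.

0.195 m²/day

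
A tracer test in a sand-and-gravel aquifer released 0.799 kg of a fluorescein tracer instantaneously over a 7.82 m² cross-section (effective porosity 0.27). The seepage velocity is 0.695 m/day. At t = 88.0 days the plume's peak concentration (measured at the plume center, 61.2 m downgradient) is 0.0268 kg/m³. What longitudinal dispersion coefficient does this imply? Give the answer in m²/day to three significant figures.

0.180 m²/day

At the plume center C_max = M/(n_e·A·√(4πDt)), so D = M²/(4πt·(n_e·A·C_max)²).
n_e·A·C_max = 0.27 × 7.82 × 0.0268 = 0.05659 kg/m.
D = 0.799²/(4π × 88.0 × 0.05659²) = 0.180 m²/day.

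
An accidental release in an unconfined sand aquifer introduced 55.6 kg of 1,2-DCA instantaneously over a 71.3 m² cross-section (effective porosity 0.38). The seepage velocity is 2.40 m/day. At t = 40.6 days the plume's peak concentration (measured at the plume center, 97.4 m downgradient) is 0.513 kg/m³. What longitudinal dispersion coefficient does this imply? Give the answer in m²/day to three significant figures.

At the plume center C_max = M/(n_e·A·√(4πDt)), so D = M²/(4πt·(n_e·A·C_max)²).
n_e·A·C_max = 0.38 × 71.3 × 0.513 = 13.90 kg/m.
D = 55.6²/(4π × 40.6 × 13.90²) = 0.0314 m²/day.

0.0314 m²/day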